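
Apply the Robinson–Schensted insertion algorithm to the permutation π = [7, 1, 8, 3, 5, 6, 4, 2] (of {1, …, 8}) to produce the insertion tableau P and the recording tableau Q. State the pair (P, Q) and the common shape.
P = [1, 2, 4, 6] / [3, 8] / [5] / [7];  Q = [1, 3, 5, 6] / [2, 4] / [7] / [8];  common shape = (4, 2, 1, 1)

Row-insert the values π_1, π_2, … into P one at a time, bumping the leftmost entry strictly greater than the inserted value down to the next row. The recording tableau Q records, in position (i, j), the step at which that cell was added to P.
  Insert 7 (step 1): P = [7];  Q = [1]
  Insert 1 (step 2): P = [1] / [7];  Q = [1] / [2]
  Insert 8 (step 3): P = [1, 8] / [7];  Q = [1, 3] / [2]
  Insert 3 (step 4): P = [1, 3] / [7, 8];  Q = [1, 3] / [2, 4]
  Insert 5 (step 5): P = [1, 3, 5] / [7, 8];  Q = [1, 3, 5] / [2, 4]
  Insert 6 (step 6): P = [1, 3, 5, 6] / [7, 8];  Q = [1, 3, 5, 6] / [2, 4]
  Insert 4 (step 7): P = [1, 3, 4, 6] / [5, 8] / [7];  Q = [1, 3, 5, 6] / [2, 4] / [7]
  Insert 2 (step 8): P = [1, 2, 4, 6] / [3, 8] / [5] / [7];  Q = [1, 3, 5, 6] / [2, 4] / [7] / [8]
Final shape: (4, 2, 1, 1).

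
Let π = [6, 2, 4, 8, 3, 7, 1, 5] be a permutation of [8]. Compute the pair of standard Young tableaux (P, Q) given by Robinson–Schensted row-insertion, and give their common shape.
P = [1, 3, 5] / [2, 7] / [4, 8] / [6];  Q = [1, 3, 4] / [2, 6] / [5, 8] / [7];  common shape = (3, 2, 2, 1)

Row-insert the values π_1, π_2, … into P one at a time, bumping the leftmost entry strictly greater than the inserted value down to the next row. The recording tableau Q records, in position (i, j), the step at which that cell was added to P.
  Insert 6 (step 1): P = [6];  Q = [1]
  Insert 2 (step 2): P = [2] / [6];  Q = [1] / [2]
  Insert 4 (step 3): P = [2, 4] / [6];  Q = [1, 3] / [2]
  Insert 8 (step 4): P = [2, 4, 8] / [6];  Q = [1, 3, 4] / [2]
  Insert 3 (step 5): P = [2, 3, 8] / [4] / [6];  Q = [1, 3, 4] / [2] / [5]
  Insert 7 (step 6): P = [2, 3, 7] / [4, 8] / [6];  Q = [1, 3, 4] / [2, 6] / [5]
  Insert 1 (step 7): P = [1, 3, 7] / [2, 8] / [4] / [6];  Q = [1, 3, 4] / [2, 6] / [5] / [7]
  Insert 5 (step 8): P = [1, 3, 5] / [2, 7] / [4, 8] / [6];  Q = [1, 3, 4] / [2, 6] / [5, 8] / [7]
Final shape: (3, 2, 2, 1).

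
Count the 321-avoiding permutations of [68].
C_68 = 86218923998960285726185640663701108500

These 321-avoiding permutations are counted by the Catalan number C_n = (1/(n + 1)) · C(2n, n). For n = 68: C_68 = (1/69) · C(136, 68) = 5949105755928259715106809205795376486500/69 = 86218923998960285726185640663701108500.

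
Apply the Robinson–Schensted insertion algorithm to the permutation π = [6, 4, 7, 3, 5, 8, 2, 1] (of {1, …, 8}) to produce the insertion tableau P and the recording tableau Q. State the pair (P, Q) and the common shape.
P = [1, 5, 8] / [2, 7] / [3] / [4] / [6];  Q = [1, 3, 6] / [2, 5] / [4] / [7] / [8];  common shape = (3, 2, 1, 1, 1)

Row-insert the values π_1, π_2, … into P one at a time, bumping the leftmost entry strictly greater than the inserted value down to the next row. The recording tableau Q records, in position (i, j), the step at which that cell was added to P.
  Insert 6 (step 1): P = [6];  Q = [1]
  Insert 4 (step 2): P = [4] / [6];  Q = [1] / [2]
  Insert 7 (step 3): P = [4, 7] / [6];  Q = [1, 3] / [2]
  Insert 3 (step 4): P = [3, 7] / [4] / [6];  Q = [1, 3] / [2] / [4]
  Insert 5 (step 5): P = [3, 5] / [4, 7] / [6];  Q = [1, 3] / [2, 5] / [4]
  Insert 8 (step 6): P = [3, 5, 8] / [4, 7] / [6];  Q = [1, 3, 6] / [2, 5] / [4]
  Insert 2 (step 7): P = [2, 5, 8] / [3, 7] / [4] / [6];  Q = [1, 3, 6] / [2, 5] / [4] / [7]
  Insert 1 (step 8): P = [1, 5, 8] / [2, 7] / [3] / [4] / [6];  Q = [1, 3, 6] / [2, 5] / [4] / [7] / [8]
Final shape: (3, 2, 1, 1, 1).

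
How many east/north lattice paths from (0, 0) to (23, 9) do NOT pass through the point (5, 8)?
Number of paths = 28024347

Total paths from (0, 0) to (23, 9): C(32, 23) = 28048800. Paths through (5, 8): (paths (0, 0) → (5, 8)) × (paths (5, 8) → (23, 9)) = C(13, 5) · C(19, 18) = 1287 · 19 = 24453. Avoidance count = 28048800 − 24453 = 28024347.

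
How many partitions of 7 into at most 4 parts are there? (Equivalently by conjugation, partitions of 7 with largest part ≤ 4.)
p(7, parts ≤ 4) = 11

Partitions of 7 with all parts ≤ 4: 4+3, 4+2+1, 4+1+1+1, 3+3+1, 3+2+2, 3+2+1+1, 3+1+1+1+1, 2+2+2+1, 2+2+1+1+1, 2+1+1+1+1+1, 1+1+1+1+1+1+1. Count = 11.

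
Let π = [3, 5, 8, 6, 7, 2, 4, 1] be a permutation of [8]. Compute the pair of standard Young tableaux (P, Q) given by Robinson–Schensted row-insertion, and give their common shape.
P = [1, 4, 6, 7] / [2, 5] / [3] / [8];  Q = [1, 2, 3, 5] / [4, 7] / [6] / [8];  common shape = (4, 2, 1, 1)

Row-insert the values π_1, π_2, … into P one at a time, bumping the leftmost entry strictly greater than the inserted value down to the next row. The recording tableau Q records, in position (i, j), the step at which that cell was added to P.
  Insert 3 (step 1): P = [3];  Q = [1]
  Insert 5 (step 2): P = [3, 5];  Q = [1, 2]
  Insert 8 (step 3): P = [3, 5, 8];  Q = [1, 2, 3]
  Insert 6 (step 4): P = [3, 5, 6] / [8];  Q = [1, 2, 3] / [4]
  Insert 7 (step 5): P = [3, 5, 6, 7] / [8];  Q = [1, 2, 3, 5] / [4]
  Insert 2 (step 6): P = [2, 5, 6, 7] / [3] / [8];  Q = [1, 2, 3, 5] / [4] / [6]
  Insert 4 (step 7): P = [2, 4, 6, 7] / [3, 5] / [8];  Q = [1, 2, 3, 5] / [4, 7] / [6]
  Insert 1 (step 8): P = [1, 4, 6, 7] / [2, 5] / [3] / [8];  Q = [1, 2, 3, 5] / [4, 7] / [6] / [8]
Final shape: (4, 2, 1, 1).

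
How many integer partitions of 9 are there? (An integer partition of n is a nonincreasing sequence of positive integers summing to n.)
p(9) = 30

List all partitions of 9: 9, 8+1, 7+2, 7+1+1, 6+3, 6+2+1, 6+1+1+1, 5+4, 5+3+1, 5+2+2, 5+2+1+1, 5+1+1+1+1, 4+4+1, 4+3+2, 4+3+1+1, 4+2+2+1, 4+2+1+1+1, 4+1+1+1+1+1, 3+3+3, 3+3+2+1, 3+3+1+1+1, 3+2+2+2, 3+2+2+1+1, 3+2+1+1+1+1, 3+1+1+1+1+1+1, 2+2+2+2+1, 2+2+2+1+1+1, 2+2+1+1+1+1+1, 2+1+1+1+1+1+1+1, 1+1+1+1+1+1+1+1+1. Counting them gives p(9) = 30.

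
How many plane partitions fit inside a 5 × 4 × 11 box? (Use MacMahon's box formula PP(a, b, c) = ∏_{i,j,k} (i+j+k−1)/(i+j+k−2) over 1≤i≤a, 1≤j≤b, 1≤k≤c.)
PP(5, 4, 11) = 381644355456

Evaluate the triple product over i = 1..5, j = 1..4, k = 1..11. The factors are (2/1) · (3/2) · (4/3) · (5/4) · (6/5) · (7/6) · (8/7) · (9/8) · … (220 factors total). The numerators and denominators telescope so the product is an integer; carrying out the multiplication exactly gives PP(5, 4, 11) = 381644355456.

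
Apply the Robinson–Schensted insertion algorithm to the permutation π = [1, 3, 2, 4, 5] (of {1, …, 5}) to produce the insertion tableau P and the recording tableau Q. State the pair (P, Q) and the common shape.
P = [1, 2, 4, 5] / [3];  Q = [1, 2, 4, 5] / [3];  common shape = (4, 1)

Row-insert the values π_1, π_2, … into P one at a time, bumping the leftmost entry strictly greater than the inserted value down to the next row. The recording tableau Q records, in position (i, j), the step at which that cell was added to P.
  Insert 1 (step 1): P = [1];  Q = [1]
  Insert 3 (step 2): P = [1, 3];  Q = [1, 2]
  Insert 2 (step 3): P = [1, 2] / [3];  Q = [1, 2] / [3]
  Insert 4 (step 4): P = [1, 2, 4] / [3];  Q = [1, 2, 4] / [3]
  Insert 5 (step 5): P = [1, 2, 4, 5] / [3];  Q = [1, 2, 4, 5] / [3]
Final shape: (4, 1).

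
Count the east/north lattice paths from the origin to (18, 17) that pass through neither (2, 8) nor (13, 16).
Number of paths = 4058857425

Inclusion–exclusion. Total paths: C(35, 18) = 4537567650. Through P₁: C(10, 2)·C(25, 16) = 91933875. Through P₂: C(29, 13)·C(6, 5) = 407183490. Since P₁ is strictly southwest of P₂, a monotone path through both must visit P₁ then P₂; paths through both = C(10, 2)·C(19, 11)·C(6, 5) = 20407140. Avoid both = 4537567650 − 91933875 − 407183490 + 20407140 = 4058857425.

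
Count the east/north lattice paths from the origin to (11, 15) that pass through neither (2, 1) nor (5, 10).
Number of paths = 4192124

Inclusion–exclusion. Total paths: C(26, 11) = 7726160. Through P₁: C(3, 2)·C(23, 9) = 2451570. Through P₂: C(15, 5)·C(11, 6) = 1387386. Since P₁ is strictly southwest of P₂, a monotone path through both must visit P₁ then P₂; paths through both = C(3, 2)·C(12, 3)·C(11, 6) = 304920. Avoid both = 7726160 − 2451570 − 1387386 + 304920 = 4192124.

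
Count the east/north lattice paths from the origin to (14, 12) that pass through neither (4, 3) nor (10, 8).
Number of paths = 4493310

Inclusion–exclusion. Total paths: C(26, 14) = 9657700. Through P₁: C(7, 4)·C(19, 10) = 3233230. Through P₂: C(18, 10)·C(8, 4) = 3063060. Since P₁ is strictly southwest of P₂, a monotone path through both must visit P₁ then P₂; paths through both = C(7, 4)·C(11, 6)·C(8, 4) = 1131900. Avoid both = 9657700 − 3233230 − 3063060 + 1131900 = 4493310.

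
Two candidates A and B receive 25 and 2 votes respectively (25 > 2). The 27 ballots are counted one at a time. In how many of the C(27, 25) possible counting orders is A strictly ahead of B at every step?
Strict-lead orderings = 299

Total orderings of the 27 votes with 25 for A: C(27, 25) = 351. By the Bertrand ballot formula (Cycle Lemma / reflection principle), the number of orderings in which A is strictly ahead of B throughout is (p − q)/(p + q) · C(p + q, p) = (25 − 2)/(25 + 2) · 351 = 299.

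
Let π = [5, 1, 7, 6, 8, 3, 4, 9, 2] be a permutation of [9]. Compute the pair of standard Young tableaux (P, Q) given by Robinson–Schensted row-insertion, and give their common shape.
P = [1, 2, 4, 9] / [3, 6, 8] / [5] / [7];  Q = [1, 3, 5, 8] / [2, 4, 7] / [6] / [9];  common shape = (4, 3, 1, 1)

Row-insert the values π_1, π_2, … into P one at a time, bumping the leftmost entry strictly greater than the inserted value down to the next row. The recording tableau Q records, in position (i, j), the step at which that cell was added to P.
  Insert 5 (step 1): P = [5];  Q = [1]
  Insert 1 (step 2): P = [1] / [5];  Q = [1] / [2]
  Insert 7 (step 3): P = [1, 7] / [5];  Q = [1, 3] / [2]
  Insert 6 (step 4): P = [1, 6] / [5, 7];  Q = [1, 3] / [2, 4]
  Insert 8 (step 5): P = [1, 6, 8] / [5, 7];  Q = [1, 3, 5] / [2, 4]
  Insert 3 (step 6): P = [1, 3, 8] / [5, 6] / [7];  Q = [1, 3, 5] / [2, 4] / [6]
  Insert 4 (step 7): P = [1, 3, 4] / [5, 6, 8] / [7];  Q = [1, 3, 5] / [2, 4, 7] / [6]
  Insert 9 (step 8): P = [1, 3, 4, 9] / [5, 6, 8] / [7];  Q = [1, 3, 5, 8] / [2, 4, 7] / [6]
  Insert 2 (step 9): P = [1, 2, 4, 9] / [3, 6, 8] / [5] / [7];  Q = [1, 3, 5, 8] / [2, 4, 7] / [6] / [9]
Final shape: (4, 3, 1, 1).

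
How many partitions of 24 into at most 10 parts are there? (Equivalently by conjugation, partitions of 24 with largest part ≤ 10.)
p(24, parts ≤ 10) = 1204

Use the recurrence p(n, m) = p(n, m−1) + p(n−m, m): either the largest part is < m (count p(n, m−1)) or the largest part is exactly m (remove one copy of m, count p(n−m, m)). With p(0, ·) = 1 this gives p(24, parts ≤ 10) = 1204. (By conjugating Young diagrams, this also counts partitions of 24 into at most 10 parts.)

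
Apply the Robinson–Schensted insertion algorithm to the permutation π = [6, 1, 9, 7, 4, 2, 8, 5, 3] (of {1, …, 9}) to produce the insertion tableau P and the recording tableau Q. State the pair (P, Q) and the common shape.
P = [1, 2, 3] / [4, 5, 8] / [6, 7] / [9];  Q = [1, 3, 7] / [2, 4, 8] / [5, 9] / [6];  common shape = (3, 3, 2, 1)

Row-insert the values π_1, π_2, … into P one at a time, bumping the leftmost entry strictly greater than the inserted value down to the next row. The recording tableau Q records, in position (i, j), the step at which that cell was added to P.
  Insert 6 (step 1): P = [6];  Q = [1]
  Insert 1 (step 2): P = [1] / [6];  Q = [1] / [2]
  Insert 9 (step 3): P = [1, 9] / [6];  Q = [1, 3] / [2]
  Insert 7 (step 4): P = [1, 7] / [6, 9];  Q = [1, 3] / [2, 4]
  Insert 4 (step 5): P = [1, 4] / [6, 7] / [9];  Q = [1, 3] / [2, 4] / [5]
  Insert 2 (step 6): P = [1, 2] / [4, 7] / [6] / [9];  Q = [1, 3] / [2, 4] / [5] / [6]
  Insert 8 (step 7): P = [1, 2, 8] / [4, 7] / [6] / [9];  Q = [1, 3, 7] / [2, 4] / [5] / [6]
  Insert 5 (step 8): P = [1, 2, 5] / [4, 7, 8] / [6] / [9];  Q = [1, 3, 7] / [2, 4, 8] / [5] / [6]
  Insert 3 (step 9): P = [1, 2, 3] / [4, 5, 8] / [6, 7] / [9];  Q = [1, 3, 7] / [2, 4, 8] / [5, 9] / [6]
Final shape: (3, 3, 2, 1).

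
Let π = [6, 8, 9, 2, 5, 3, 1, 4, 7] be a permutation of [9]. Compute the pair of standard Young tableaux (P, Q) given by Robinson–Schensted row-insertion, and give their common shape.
P = [1, 3, 4, 7] / [2, 8, 9] / [5] / [6];  Q = [1, 2, 3, 9] / [4, 5, 8] / [6] / [7];  common shape = (4, 3, 1, 1)

Row-insert the values π_1, π_2, … into P one at a time, bumping the leftmost entry strictly greater than the inserted value down to the next row. The recording tableau Q records, in position (i, j), the step at which that cell was added to P.
  Insert 6 (step 1): P = [6];  Q = [1]
  Insert 8 (step 2): P = [6, 8];  Q = [1, 2]
  Insert 9 (step 3): P = [6, 8, 9];  Q = [1, 2, 3]
  Insert 2 (step 4): P = [2, 8, 9] / [6];  Q = [1, 2, 3] / [4]
  Insert 5 (step 5): P = [2, 5, 9] / [6, 8];  Q = [1, 2, 3] / [4, 5]
  Insert 3 (step 6): P = [2, 3, 9] / [5, 8] / [6];  Q = [1, 2, 3] / [4, 5] / [6]
  Insert 1 (step 7): P = [1, 3, 9] / [2, 8] / [5] / [6];  Q = [1, 2, 3] / [4, 5] / [6] / [7]
  Insert 4 (step 8): P = [1, 3, 4] / [2, 8, 9] / [5] / [6];  Q = [1, 2, 3] / [4, 5, 8] / [6] / [7]
  Insert 7 (step 9): P = [1, 3, 4, 7] / [2, 8, 9] / [5] / [6];  Q = [1, 2, 3, 9] / [4, 5, 8] / [6] / [7]
Final shape: (4, 3, 1, 1).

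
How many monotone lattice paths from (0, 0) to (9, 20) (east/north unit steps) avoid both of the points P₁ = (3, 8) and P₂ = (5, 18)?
Number of paths = 6610560

Inclusion–exclusion. Total paths: C(29, 9) = 10015005. Through P₁: C(11, 3)·C(18, 6) = 3063060. Through P₂: C(23, 5)·C(6, 4) = 504735. Since P₁ is strictly southwest of P₂, a monotone path through both must visit P₁ then P₂; paths through both = C(11, 3)·C(12, 2)·C(6, 4) = 163350. Avoid both = 10015005 − 3063060 − 504735 + 163350 = 6610560.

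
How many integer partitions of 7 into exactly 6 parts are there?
p(7, 6 parts) = 1

Partitions of n into exactly k parts ↔ partitions of n − k into at most k parts (subtract 1 from each part). For n = 7, k = 6, the partitions are: 2+1+1+1+1+1. Count = 1.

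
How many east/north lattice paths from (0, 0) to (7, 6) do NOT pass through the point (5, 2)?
Number of paths = 1401

Total paths from (0, 0) to (7, 6): C(13, 7) = 1716. Paths through (5, 2): (paths (0, 0) → (5, 2)) × (paths (5, 2) → (7, 6)) = C(7, 5) · C(6, 2) = 21 · 15 = 315. Avoidance count = 1716 − 315 = 1401.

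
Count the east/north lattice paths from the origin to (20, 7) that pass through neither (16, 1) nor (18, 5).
Number of paths = 684096

Inclusion–exclusion. Total paths: C(27, 20) = 888030. Through P₁: C(17, 16)·C(10, 4) = 3570. Through P₂: C(23, 18)·C(4, 2) = 201894. Since P₁ is strictly southwest of P₂, a monotone path through both must visit P₁ then P₂; paths through both = C(17, 16)·C(6, 2)·C(4, 2) = 1530. Avoid both = 888030 − 3570 − 201894 + 1530 = 684096.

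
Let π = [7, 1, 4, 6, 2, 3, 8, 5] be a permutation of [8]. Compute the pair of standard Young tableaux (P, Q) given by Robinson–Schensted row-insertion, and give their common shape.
P = [1, 2, 3, 5] / [4, 6, 8] / [7];  Q = [1, 3, 4, 7] / [2, 6, 8] / [5];  common shape = (4, 3, 1)

Row-insert the values π_1, π_2, … into P one at a time, bumping the leftmost entry strictly greater than the inserted value down to the next row. The recording tableau Q records, in position (i, j), the step at which that cell was added to P.
  Insert 7 (step 1): P = [7];  Q = [1]
  Insert 1 (step 2): P = [1] / [7];  Q = [1] / [2]
  Insert 4 (step 3): P = [1, 4] / [7];  Q = [1, 3] / [2]
  Insert 6 (step 4): P = [1, 4, 6] / [7];  Q = [1, 3, 4] / [2]
  Insert 2 (step 5): P = [1, 2, 6] / [4] / [7];  Q = [1, 3, 4] / [2] / [5]
  Insert 3 (step 6): P = [1, 2, 3] / [4, 6] / [7];  Q = [1, 3, 4] / [2, 6] / [5]
  Insert 8 (step 7): P = [1, 2, 3, 8] / [4, 6] / [7];  Q = [1, 3, 4, 7] / [2, 6] / [5]
  Insert 5 (step 8): P = [1, 2, 3, 5] / [4, 6, 8] / [7];  Q = [1, 3, 4, 7] / [2, 6, 8] / [5]
Final shape: (4, 3, 1).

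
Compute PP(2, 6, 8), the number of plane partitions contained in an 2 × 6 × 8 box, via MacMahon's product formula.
PP(2, 6, 8) = 2147145

Evaluate the triple product over i = 1..2, j = 1..6, k = 1..8. The factors are (2/1) · (3/2) · (4/3) · (5/4) · (6/5) · (7/6) · (8/7) · (9/8) · … (96 factors total). The numerators and denominators telescope so the product is an integer; carrying out the multiplication exactly gives PP(2, 6, 8) = 2147145.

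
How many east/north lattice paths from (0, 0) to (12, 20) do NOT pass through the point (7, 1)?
Number of paths = 225452808

Total paths from (0, 0) to (12, 20): C(32, 12) = 225792840. Paths through (7, 1): (paths (0, 0) → (7, 1)) × (paths (7, 1) → (12, 20)) = C(8, 7) · C(24, 5) = 8 · 42504 = 340032. Avoidance count = 225792840 − 340032 = 225452808.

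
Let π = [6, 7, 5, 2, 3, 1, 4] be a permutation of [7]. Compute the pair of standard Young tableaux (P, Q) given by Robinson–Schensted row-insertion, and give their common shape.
P = [1, 3, 4] / [2, 7] / [5] / [6];  Q = [1, 2, 7] / [3, 5] / [4] / [6];  common shape = (3, 2, 1, 1)

Row-insert the values π_1, π_2, … into P one at a time, bumping the leftmost entry strictly greater than the inserted value down to the next row. The recording tableau Q records, in position (i, j), the step at which that cell was added to P.
  Insert 6 (step 1): P = [6];  Q = [1]
  Insert 7 (step 2): P = [6, 7];  Q = [1, 2]
  Insert 5 (step 3): P = [5, 7] / [6];  Q = [1, 2] / [3]
  Insert 2 (step 4): P = [2, 7] / [5] / [6];  Q = [1, 2] / [3] / [4]
  Insert 3 (step 5): P = [2, 3] / [5, 7] / [6];  Q = [1, 2] / [3, 5] / [4]
  Insert 1 (step 6): P = [1, 3] / [2, 7] / [5] / [6];  Q = [1, 2] / [3, 5] / [4] / [6]
  Insert 4 (step 7): P = [1, 3, 4] / [2, 7] / [5] / [6];  Q = [1, 2, 7] / [3, 5] / [4] / [6]
Final shape: (3, 2, 1, 1).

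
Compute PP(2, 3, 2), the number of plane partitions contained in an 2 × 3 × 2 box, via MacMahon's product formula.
PP(2, 3, 2) = 50

Evaluate the triple product over i = 1..2, j = 1..3, k = 1..2. The factors are (2/1) · (3/2) · (3/2) · (4/3) · (4/3) · (5/4) · (3/2) · (4/3) · … (12 factors total). The numerators and denominators telescope so the product is an integer; carrying out the multiplication exactly gives PP(2, 3, 2) = 50.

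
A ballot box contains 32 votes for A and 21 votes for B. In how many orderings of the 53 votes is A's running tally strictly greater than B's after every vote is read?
Strict-lead orderings = 65997186039785

Total orderings of the 53 votes with 32 for A: C(53, 32) = 317986441828055. By the Bertrand ballot formula (Cycle Lemma / reflection principle), the number of orderings in which A is strictly ahead of B throughout is (p − q)/(p + q) · C(p + q, p) = (32 − 21)/(32 + 21) · 317986441828055 = 65997186039785.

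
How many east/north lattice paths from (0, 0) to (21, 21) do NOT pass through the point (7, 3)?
Number of paths = 481685602440

Total paths from (0, 0) to (21, 21): C(42, 21) = 538257874440. Paths through (7, 3): (paths (0, 0) → (7, 3)) × (paths (7, 3) → (21, 21)) = C(10, 7) · C(32, 14) = 120 · 471435600 = 56572272000. Avoidance count = 538257874440 − 56572272000 = 481685602440.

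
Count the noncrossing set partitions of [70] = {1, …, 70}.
C_70 = 1321422108420282270489942177190229544600

These noncrossing partitions are counted by the Catalan number C_n = (1/(n + 1)) · C(2n, n). For n = 70: C_70 = (1/71) · C(140, 70) = 93820969697840041204785894580506297666600/71 = 1321422108420282270489942177190229544600.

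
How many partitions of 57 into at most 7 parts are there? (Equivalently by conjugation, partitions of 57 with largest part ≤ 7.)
p(57, parts ≤ 7) = 34082

Use the recurrence p(n, m) = p(n, m−1) + p(n−m, m): either the largest part is < m (count p(n, m−1)) or the largest part is exactly m (remove one copy of m, count p(n−m, m)). With p(0, ·) = 1 this gives p(57, parts ≤ 7) = 34082. (By conjugating Young diagrams, this also counts partitions of 57 into at most 7 parts.)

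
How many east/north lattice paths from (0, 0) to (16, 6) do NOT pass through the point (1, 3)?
Number of paths = 71349

Total paths from (0, 0) to (16, 6): C(22, 16) = 74613. Paths through (1, 3): (paths (0, 0) → (1, 3)) × (paths (1, 3) → (16, 6)) = C(4, 1) · C(18, 15) = 4 · 816 = 3264. Avoidance count = 74613 − 3264 = 71349.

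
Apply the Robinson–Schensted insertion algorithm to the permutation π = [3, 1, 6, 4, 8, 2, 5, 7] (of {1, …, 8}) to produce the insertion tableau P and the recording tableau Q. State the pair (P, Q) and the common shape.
P = [1, 2, 5, 7] / [3, 4, 8] / [6];  Q = [1, 3, 5, 8] / [2, 4, 7] / [6];  common shape = (4, 3, 1)

Row-insert the values π_1, π_2, … into P one at a time, bumping the leftmost entry strictly greater than the inserted value down to the next row. The recording tableau Q records, in position (i, j), the step at which that cell was added to P.
  Insert 3 (step 1): P = [3];  Q = [1]
  Insert 1 (step 2): P = [1] / [3];  Q = [1] / [2]
  Insert 6 (step 3): P = [1, 6] / [3];  Q = [1, 3] / [2]
  Insert 4 (step 4): P = [1, 4] / [3, 6];  Q = [1, 3] / [2, 4]
  Insert 8 (step 5): P = [1, 4, 8] / [3, 6];  Q = [1, 3, 5] / [2, 4]
  Insert 2 (step 6): P = [1, 2, 8] / [3, 4] / [6];  Q = [1, 3, 5] / [2, 4] / [6]
  Insert 5 (step 7): P = [1, 2, 5] / [3, 4, 8] / [6];  Q = [1, 3, 5] / [2, 4, 7] / [6]
  Insert 7 (step 8): P = [1, 2, 5, 7] / [3, 4, 8] / [6];  Q = [1, 3, 5, 8] / [2, 4, 7] / [6]
Final shape: (4, 3, 1).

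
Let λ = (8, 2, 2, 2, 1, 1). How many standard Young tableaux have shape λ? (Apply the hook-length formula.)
# SYT of shape (8, 2, 2, 2, 1, 1) = 155232

Hook-length formula: f^λ = n! / Π hook(c), product over all cells c of the Young diagram. For λ = (8, 2, 2, 2, 1, 1), n = 16 boxes. Hook lengths by row (left-to-right, top-to-bottom): [13, 10, 6, 5, 4, 3, 2, 1]; [6, 3]; [5, 2]; [4, 1]; [2]; [1]. Product of hooks = 134784000. So f^λ = 16! / 134784000 = 20922789888000 / 134784000 = 155232.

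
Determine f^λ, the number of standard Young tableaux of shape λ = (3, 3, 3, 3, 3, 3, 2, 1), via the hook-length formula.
# SYT of shape (3, 3, 3, 3, 3, 3, 2, 1) = 7759752

Hook-length formula: f^λ = n! / Π hook(c), product over all cells c of the Young diagram. For λ = (3, 3, 3, 3, 3, 3, 2, 1), n = 21 boxes. Hook lengths by row (left-to-right, top-to-bottom): [10, 8, 6]; [9, 7, 5]; [8, 6, 4]; [7, 5, 3]; [6, 4, 2]; [5, 3, 1]; [3, 1]; [1]. Product of hooks = 6584094720000. So f^λ = 21! / 6584094720000 = 51090942171709440000 / 6584094720000 = 7759752.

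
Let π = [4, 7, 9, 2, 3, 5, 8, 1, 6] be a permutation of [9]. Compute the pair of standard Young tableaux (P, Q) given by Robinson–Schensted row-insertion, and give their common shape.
P = [1, 3, 5, 6] / [2, 7, 8] / [4, 9];  Q = [1, 2, 3, 7] / [4, 5, 6] / [8, 9];  common shape = (4, 3, 2)

Row-insert the values π_1, π_2, … into P one at a time, bumping the leftmost entry strictly greater than the inserted value down to the next row. The recording tableau Q records, in position (i, j), the step at which that cell was added to P.
  Insert 4 (step 1): P = [4];  Q = [1]
  Insert 7 (step 2): P = [4, 7];  Q = [1, 2]
  Insert 9 (step 3): P = [4, 7, 9];  Q = [1, 2, 3]
  Insert 2 (step 4): P = [2, 7, 9] / [4];  Q = [1, 2, 3] / [4]
  Insert 3 (step 5): P = [2, 3, 9] / [4, 7];  Q = [1, 2, 3] / [4, 5]
  Insert 5 (step 6): P = [2, 3, 5] / [4, 7, 9];  Q = [1, 2, 3] / [4, 5, 6]
  Insert 8 (step 7): P = [2, 3, 5, 8] / [4, 7, 9];  Q = [1, 2, 3, 7] / [4, 5, 6]
  Insert 1 (step 8): P = [1, 3, 5, 8] / [2, 7, 9] / [4];  Q = [1, 2, 3, 7] / [4, 5, 6] / [8]
  Insert 6 (step 9): P = [1, 3, 5, 6] / [2, 7, 8] / [4, 9];  Q = [1, 2, 3, 7] / [4, 5, 6] / [8, 9]
Final shape: (4, 3, 2).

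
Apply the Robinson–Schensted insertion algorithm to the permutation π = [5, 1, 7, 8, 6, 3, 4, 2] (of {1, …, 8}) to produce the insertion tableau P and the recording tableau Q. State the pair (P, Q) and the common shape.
P = [1, 2, 4] / [3, 6, 8] / [5] / [7];  Q = [1, 3, 4] / [2, 5, 7] / [6] / [8];  common shape = (3, 3, 1, 1)

Row-insert the values π_1, π_2, … into P one at a time, bumping the leftmost entry strictly greater than the inserted value down to the next row. The recording tableau Q records, in position (i, j), the step at which that cell was added to P.
  Insert 5 (step 1): P = [5];  Q = [1]
  Insert 1 (step 2): P = [1] / [5];  Q = [1] / [2]
  Insert 7 (step 3): P = [1, 7] / [5];  Q = [1, 3] / [2]
  Insert 8 (step 4): P = [1, 7, 8] / [5];  Q = [1, 3, 4] / [2]
  Insert 6 (step 5): P = [1, 6, 8] / [5, 7];  Q = [1, 3, 4] / [2, 5]
  Insert 3 (step 6): P = [1, 3, 8] / [5, 6] / [7];  Q = [1, 3, 4] / [2, 5] / [6]
  Insert 4 (step 7): P = [1, 3, 4] / [5, 6, 8] / [7];  Q = [1, 3, 4] / [2, 5, 7] / [6]
  Insert 2 (step 8): P = [1, 2, 4] / [3, 6, 8] / [5] / [7];  Q = [1, 3, 4] / [2, 5, 7] / [6] / [8]
Final shape: (3, 3, 1, 1).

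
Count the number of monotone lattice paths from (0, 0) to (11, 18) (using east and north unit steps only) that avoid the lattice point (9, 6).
Number of paths = 34141835

Total paths from (0, 0) to (11, 18): C(29, 11) = 34597290. Paths through (9, 6): (paths (0, 0) → (9, 6)) × (paths (9, 6) → (11, 18)) = C(15, 9) · C(14, 2) = 5005 · 91 = 455455. Avoidance count = 34597290 − 455455 = 34141835.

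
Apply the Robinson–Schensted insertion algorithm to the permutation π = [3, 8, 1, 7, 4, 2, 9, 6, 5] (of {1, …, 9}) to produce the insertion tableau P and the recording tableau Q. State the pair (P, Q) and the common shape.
P = [1, 2, 5] / [3, 4, 6] / [7, 9] / [8];  Q = [1, 2, 7] / [3, 4, 8] / [5, 9] / [6];  common shape = (3, 3, 2, 1)

Row-insert the values π_1, π_2, … into P one at a time, bumping the leftmost entry strictly greater than the inserted value down to the next row. The recording tableau Q records, in position (i, j), the step at which that cell was added to P.
  Insert 3 (step 1): P = [3];  Q = [1]
  Insert 8 (step 2): P = [3, 8];  Q = [1, 2]
  Insert 1 (step 3): P = [1, 8] / [3];  Q = [1, 2] / [3]
  Insert 7 (step 4): P = [1, 7] / [3, 8];  Q = [1, 2] / [3, 4]
  Insert 4 (step 5): P = [1, 4] / [3, 7] / [8];  Q = [1, 2] / [3, 4] / [5]
  Insert 2 (step 6): P = [1, 2] / [3, 4] / [7] / [8];  Q = [1, 2] / [3, 4] / [5] / [6]
  Insert 9 (step 7): P = [1, 2, 9] / [3, 4] / [7] / [8];  Q = [1, 2, 7] / [3, 4] / [5] / [6]
  Insert 6 (step 8): P = [1, 2, 6] / [3, 4, 9] / [7] / [8];  Q = [1, 2, 7] / [3, 4, 8] / [5] / [6]
  Insert 5 (step 9): P = [1, 2, 5] / [3, 4, 6] / [7, 9] / [8];  Q = [1, 2, 7] / [3, 4, 8] / [5, 9] / [6]
Final shape: (3, 3, 2, 1).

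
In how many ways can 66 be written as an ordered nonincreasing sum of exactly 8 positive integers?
p(66, 8 parts) = 67696

Partitions of n into exactly k parts are in bijection with partitions of n − k into at most k parts (subtract 1 from each part). So p(66, exactly 8) = p(58, parts ≤ 8). Computing via the recurrence p(m, j) = p(m, j−1) + p(m−j, j) gives 67696.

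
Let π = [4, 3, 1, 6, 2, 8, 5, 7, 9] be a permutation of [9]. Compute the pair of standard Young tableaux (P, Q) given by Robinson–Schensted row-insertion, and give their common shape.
P = [1, 2, 5, 7, 9] / [3, 6, 8] / [4];  Q = [1, 4, 6, 8, 9] / [2, 5, 7] / [3];  common shape = (5, 3, 1)

Row-insert the values π_1, π_2, … into P one at a time, bumping the leftmost entry strictly greater than the inserted value down to the next row. The recording tableau Q records, in position (i, j), the step at which that cell was added to P.
  Insert 4 (step 1): P = [4];  Q = [1]
  Insert 3 (step 2): P = [3] / [4];  Q = [1] / [2]
  Insert 1 (step 3): P = [1] / [3] / [4];  Q = [1] / [2] / [3]
  Insert 6 (step 4): P = [1, 6] / [3] / [4];  Q = [1, 4] / [2] / [3]
  Insert 2 (step 5): P = [1, 2] / [3, 6] / [4];  Q = [1, 4] / [2, 5] / [3]
  Insert 8 (step 6): P = [1, 2, 8] / [3, 6] / [4];  Q = [1, 4, 6] / [2, 5] / [3]
  Insert 5 (step 7): P = [1, 2, 5] / [3, 6, 8] / [4];  Q = [1, 4, 6] / [2, 5, 7] / [3]
  Insert 7 (step 8): P = [1, 2, 5, 7] / [3, 6, 8] / [4];  Q = [1, 4, 6, 8] / [2, 5, 7] / [3]
  Insert 9 (step 9): P = [1, 2, 5, 7, 9] / [3, 6, 8] / [4];  Q = [1, 4, 6, 8, 9] / [2, 5, 7] / [3]
Final shape: (5, 3, 1).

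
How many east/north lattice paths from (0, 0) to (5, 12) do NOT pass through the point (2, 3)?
Number of paths = 3988

Total paths from (0, 0) to (5, 12): C(17, 5) = 6188. Paths through (2, 3): (paths (0, 0) → (2, 3)) × (paths (2, 3) → (5, 12)) = C(5, 2) · C(12, 3) = 10 · 220 = 2200. Avoidance count = 6188 − 2200 = 3988.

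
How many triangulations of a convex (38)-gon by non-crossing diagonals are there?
C_36 = 11959798385860453492

These polygon triangulations are counted by the Catalan number C_n = (1/(n + 1)) · C(2n, n). For n = 36: C_36 = (1/37) · C(72, 36) = 442512540276836779204/37 = 11959798385860453492.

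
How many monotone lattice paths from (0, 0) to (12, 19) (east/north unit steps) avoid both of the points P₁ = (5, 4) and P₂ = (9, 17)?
Number of paths = 91385281

Inclusion–exclusion. Total paths: C(31, 12) = 141120525. Through P₁: C(9, 5)·C(22, 7) = 21488544. Through P₂: C(26, 9)·C(5, 3) = 31245500. Since P₁ is strictly southwest of P₂, a monotone path through both must visit P₁ then P₂; paths through both = C(9, 5)·C(17, 4)·C(5, 3) = 2998800. Avoid both = 141120525 − 21488544 − 31245500 + 2998800 = 91385281.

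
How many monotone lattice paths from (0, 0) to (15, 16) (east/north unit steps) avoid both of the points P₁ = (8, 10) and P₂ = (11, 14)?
Number of paths = 181563417

Inclusion–exclusion. Total paths: C(31, 15) = 300540195. Through P₁: C(18, 8)·C(13, 7) = 75088728. Through P₂: C(25, 11)·C(6, 4) = 66861000. Since P₁ is strictly southwest of P₂, a monotone path through both must visit P₁ then P₂; paths through both = C(18, 8)·C(7, 3)·C(6, 4) = 22972950. Avoid both = 300540195 − 75088728 − 66861000 + 22972950 = 181563417.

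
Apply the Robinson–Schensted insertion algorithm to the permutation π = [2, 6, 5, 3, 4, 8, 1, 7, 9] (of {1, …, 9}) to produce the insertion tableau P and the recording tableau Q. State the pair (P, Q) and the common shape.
P = [1, 3, 4, 7, 9] / [2, 8] / [5] / [6];  Q = [1, 2, 5, 6, 9] / [3, 8] / [4] / [7];  common shape = (5, 2, 1, 1)

Row-insert the values π_1, π_2, … into P one at a time, bumping the leftmost entry strictly greater than the inserted value down to the next row. The recording tableau Q records, in position (i, j), the step at which that cell was added to P.
  Insert 2 (step 1): P = [2];  Q = [1]
  Insert 6 (step 2): P = [2, 6];  Q = [1, 2]
  Insert 5 (step 3): P = [2, 5] / [6];  Q = [1, 2] / [3]
  Insert 3 (step 4): P = [2, 3] / [5] / [6];  Q = [1, 2] / [3] / [4]
  Insert 4 (step 5): P = [2, 3, 4] / [5] / [6];  Q = [1, 2, 5] / [3] / [4]
  Insert 8 (step 6): P = [2, 3, 4, 8] / [5] / [6];  Q = [1, 2, 5, 6] / [3] / [4]
  Insert 1 (step 7): P = [1, 3, 4, 8] / [2] / [5] / [6];  Q = [1, 2, 5, 6] / [3] / [4] / [7]
  Insert 7 (step 8): P = [1, 3, 4, 7] / [2, 8] / [5] / [6];  Q = [1, 2, 5, 6] / [3, 8] / [4] / [7]
  Insert 9 (step 9): P = [1, 3, 4, 7, 9] / [2, 8] / [5] / [6];  Q = [1, 2, 5, 6, 9] / [3, 8] / [4] / [7]
Final shape: (5, 2, 1, 1).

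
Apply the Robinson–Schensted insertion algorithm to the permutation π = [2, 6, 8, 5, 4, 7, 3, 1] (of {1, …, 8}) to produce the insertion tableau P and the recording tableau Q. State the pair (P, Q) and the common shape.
P = [1, 3, 7] / [2, 8] / [4] / [5] / [6];  Q = [1, 2, 3] / [4, 6] / [5] / [7] / [8];  common shape = (3, 2, 1, 1, 1)

Row-insert the values π_1, π_2, … into P one at a time, bumping the leftmost entry strictly greater than the inserted value down to the next row. The recording tableau Q records, in position (i, j), the step at which that cell was added to P.
  Insert 2 (step 1): P = [2];  Q = [1]
  Insert 6 (step 2): P = [2, 6];  Q = [1, 2]
  Insert 8 (step 3): P = [2, 6, 8];  Q = [1, 2, 3]
  Insert 5 (step 4): P = [2, 5, 8] / [6];  Q = [1, 2, 3] / [4]
  Insert 4 (step 5): P = [2, 4, 8] / [5] / [6];  Q = [1, 2, 3] / [4] / [5]
  Insert 7 (step 6): P = [2, 4, 7] / [5, 8] / [6];  Q = [1, 2, 3] / [4, 6] / [5]
  Insert 3 (step 7): P = [2, 3, 7] / [4, 8] / [5] / [6];  Q = [1, 2, 3] / [4, 6] / [5] / [7]
  Insert 1 (step 8): P = [1, 3, 7] / [2, 8] / [4] / [5] / [6];  Q = [1, 2, 3] / [4, 6] / [5] / [7] / [8]
Final shape: (3, 2, 1, 1, 1).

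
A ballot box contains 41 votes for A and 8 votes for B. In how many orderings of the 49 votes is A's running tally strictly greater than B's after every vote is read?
Strict-lead orderings = 303719922

Total orderings of the 49 votes with 41 for A: C(49, 41) = 450978066. By the Bertrand ballot formula (Cycle Lemma / reflection principle), the number of orderings in which A is strictly ahead of B throughout is (p − q)/(p + q) · C(p + q, p) = (41 − 8)/(41 + 8) · 450978066 = 303719922.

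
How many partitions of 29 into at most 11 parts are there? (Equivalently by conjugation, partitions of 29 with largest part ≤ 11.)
p(29, parts ≤ 11) = 3370

Use the recurrence p(n, m) = p(n, m−1) + p(n−m, m): either the largest part is < m (count p(n, m−1)) or the largest part is exactly m (remove one copy of m, count p(n−m, m)). With p(0, ·) = 1 this gives p(29, parts ≤ 11) = 3370. (By conjugating Young diagrams, this also counts partitions of 29 into at most 11 parts.)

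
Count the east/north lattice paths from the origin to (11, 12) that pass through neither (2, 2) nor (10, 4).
Number of paths = 791231

Inclusion–exclusion. Total paths: C(23, 11) = 1352078. Through P₁: C(4, 2)·C(19, 9) = 554268. Through P₂: C(14, 10)·C(9, 1) = 9009. Since P₁ is strictly southwest of P₂, a monotone path through both must visit P₁ then P₂; paths through both = C(4, 2)·C(10, 8)·C(9, 1) = 2430. Avoid both = 1352078 − 554268 − 9009 + 2430 = 791231.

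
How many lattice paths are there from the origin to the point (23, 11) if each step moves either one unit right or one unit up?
Number of paths = 286097760

A monotone lattice path from (0, 0) to (23, 11) consists of 23 east steps and 11 north steps in some order, so it is determined by which 23 of the 34 steps are east. The count is C(34, 23) = 286097760.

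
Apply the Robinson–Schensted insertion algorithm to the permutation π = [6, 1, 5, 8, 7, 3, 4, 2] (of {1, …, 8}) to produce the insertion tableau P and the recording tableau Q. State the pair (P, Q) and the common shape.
P = [1, 2, 4] / [3, 7] / [5, 8] / [6];  Q = [1, 3, 4] / [2, 5] / [6, 7] / [8];  common shape = (3, 2, 2, 1)

Row-insert the values π_1, π_2, … into P one at a time, bumping the leftmost entry strictly greater than the inserted value down to the next row. The recording tableau Q records, in position (i, j), the step at which that cell was added to P.
  Insert 6 (step 1): P = [6];  Q = [1]
  Insert 1 (step 2): P = [1] / [6];  Q = [1] / [2]
  Insert 5 (step 3): P = [1, 5] / [6];  Q = [1, 3] / [2]
  Insert 8 (step 4): P = [1, 5, 8] / [6];  Q = [1, 3, 4] / [2]
  Insert 7 (step 5): P = [1, 5, 7] / [6, 8];  Q = [1, 3, 4] / [2, 5]
  Insert 3 (step 6): P = [1, 3, 7] / [5, 8] / [6];  Q = [1, 3, 4] / [2, 5] / [6]
  Insert 4 (step 7): P = [1, 3, 4] / [5, 7] / [6, 8];  Q = [1, 3, 4] / [2, 5] / [6, 7]
  Insert 2 (step 8): P = [1, 2, 4] / [3, 7] / [5, 8] / [6];  Q = [1, 3, 4] / [2, 5] / [6, 7] / [8]
Final shape: (3, 2, 2, 1).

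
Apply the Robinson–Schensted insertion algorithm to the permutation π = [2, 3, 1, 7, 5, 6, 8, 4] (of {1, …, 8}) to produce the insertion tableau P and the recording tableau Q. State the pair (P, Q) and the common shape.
P = [1, 3, 4, 6, 8] / [2, 5] / [7];  Q = [1, 2, 4, 6, 7] / [3, 5] / [8];  common shape = (5, 2, 1)

Row-insert the values π_1, π_2, … into P one at a time, bumping the leftmost entry strictly greater than the inserted value down to the next row. The recording tableau Q records, in position (i, j), the step at which that cell was added to P.
  Insert 2 (step 1): P = [2];  Q = [1]
  Insert 3 (step 2): P = [2, 3];  Q = [1, 2]
  Insert 1 (step 3): P = [1, 3] / [2];  Q = [1, 2] / [3]
  Insert 7 (step 4): P = [1, 3, 7] / [2];  Q = [1, 2, 4] / [3]
  Insert 5 (step 5): P = [1, 3, 5] / [2, 7];  Q = [1, 2, 4] / [3, 5]
  Insert 6 (step 6): P = [1, 3, 5, 6] / [2, 7];  Q = [1, 2, 4, 6] / [3, 5]
  Insert 8 (step 7): P = [1, 3, 5, 6, 8] / [2, 7];  Q = [1, 2, 4, 6, 7] / [3, 5]
  Insert 4 (step 8): P = [1, 3, 4, 6, 8] / [2, 5] / [7];  Q = [1, 2, 4, 6, 7] / [3, 5] / [8]
Final shape: (5, 2, 1).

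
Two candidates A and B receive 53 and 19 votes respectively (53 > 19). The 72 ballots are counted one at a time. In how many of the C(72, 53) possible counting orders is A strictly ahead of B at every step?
Strict-lead orderings = 55606225738019880

Total orderings of the 72 votes with 53 for A: C(72, 53) = 117754360386395040. By the Bertrand ballot formula (Cycle Lemma / reflection principle), the number of orderings in which A is strictly ahead of B throughout is (p − q)/(p + q) · C(p + q, p) = (53 − 19)/(53 + 19) · 117754360386395040 = 55606225738019880.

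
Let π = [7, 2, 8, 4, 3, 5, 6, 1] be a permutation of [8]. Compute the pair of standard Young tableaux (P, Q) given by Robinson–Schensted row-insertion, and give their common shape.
P = [1, 3, 5, 6] / [2, 8] / [4] / [7];  Q = [1, 3, 6, 7] / [2, 4] / [5] / [8];  common shape = (4, 2, 1, 1)

Row-insert the values π_1, π_2, … into P one at a time, bumping the leftmost entry strictly greater than the inserted value down to the next row. The recording tableau Q records, in position (i, j), the step at which that cell was added to P.
  Insert 7 (step 1): P = [7];  Q = [1]
  Insert 2 (step 2): P = [2] / [7];  Q = [1] / [2]
  Insert 8 (step 3): P = [2, 8] / [7];  Q = [1, 3] / [2]
  Insert 4 (step 4): P = [2, 4] / [7, 8];  Q = [1, 3] / [2, 4]
  Insert 3 (step 5): P = [2, 3] / [4, 8] / [7];  Q = [1, 3] / [2, 4] / [5]
  Insert 5 (step 6): P = [2, 3, 5] / [4, 8] / [7];  Q = [1, 3, 6] / [2, 4] / [5]
  Insert 6 (step 7): P = [2, 3, 5, 6] / [4, 8] / [7];  Q = [1, 3, 6, 7] / [2, 4] / [5]
  Insert 1 (step 8): P = [1, 3, 5, 6] / [2, 8] / [4] / [7];  Q = [1, 3, 6, 7] / [2, 4] / [5] / [8]
Final shape: (4, 2, 1, 1).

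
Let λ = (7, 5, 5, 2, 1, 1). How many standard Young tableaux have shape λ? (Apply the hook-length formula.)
# SYT of shape (7, 5, 5, 2, 1, 1) = 452652200

Hook-length formula: f^λ = n! / Π hook(c), product over all cells c of the Young diagram. For λ = (7, 5, 5, 2, 1, 1), n = 21 boxes. Hook lengths by row (left-to-right, top-to-bottom): [12, 9, 7, 6, 5, 2, 1]; [9, 6, 4, 3, 2]; [8, 5, 3, 2, 1]; [4, 1]; [2]; [1]. Product of hooks = 112870195200. So f^λ = 21! / 112870195200 = 51090942171709440000 / 112870195200 = 452652200.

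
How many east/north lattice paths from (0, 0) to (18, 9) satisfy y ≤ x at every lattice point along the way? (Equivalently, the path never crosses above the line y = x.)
Number of paths = 2466750

By the reflection principle (André's argument), the number of monotone paths to (18, 9) with n ≤ m that never go above y = x is C(27, 18) − C(27, 19) = 4686825 − 2220075 = 2466750.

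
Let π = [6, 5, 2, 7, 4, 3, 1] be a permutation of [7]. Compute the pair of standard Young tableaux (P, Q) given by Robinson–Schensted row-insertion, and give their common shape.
P = [1, 3] / [2, 7] / [4] / [5] / [6];  Q = [1, 4] / [2, 5] / [3] / [6] / [7];  common shape = (2, 2, 1, 1, 1)

Row-insert the values π_1, π_2, … into P one at a time, bumping the leftmost entry strictly greater than the inserted value down to the next row. The recording tableau Q records, in position (i, j), the step at which that cell was added to P.
  Insert 6 (step 1): P = [6];  Q = [1]
  Insert 5 (step 2): P = [5] / [6];  Q = [1] / [2]
  Insert 2 (step 3): P = [2] / [5] / [6];  Q = [1] / [2] / [3]
  Insert 7 (step 4): P = [2, 7] / [5] / [6];  Q = [1, 4] / [2] / [3]
  Insert 4 (step 5): P = [2, 4] / [5, 7] / [6];  Q = [1, 4] / [2, 5] / [3]
  Insert 3 (step 6): P = [2, 3] / [4, 7] / [5] / [6];  Q = [1, 4] / [2, 5] / [3] / [6]
  Insert 1 (step 7): P = [1, 3] / [2, 7] / [4] / [5] / [6];  Q = [1, 4] / [2, 5] / [3] / [6] / [7]
Final shape: (2, 2, 1, 1, 1).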